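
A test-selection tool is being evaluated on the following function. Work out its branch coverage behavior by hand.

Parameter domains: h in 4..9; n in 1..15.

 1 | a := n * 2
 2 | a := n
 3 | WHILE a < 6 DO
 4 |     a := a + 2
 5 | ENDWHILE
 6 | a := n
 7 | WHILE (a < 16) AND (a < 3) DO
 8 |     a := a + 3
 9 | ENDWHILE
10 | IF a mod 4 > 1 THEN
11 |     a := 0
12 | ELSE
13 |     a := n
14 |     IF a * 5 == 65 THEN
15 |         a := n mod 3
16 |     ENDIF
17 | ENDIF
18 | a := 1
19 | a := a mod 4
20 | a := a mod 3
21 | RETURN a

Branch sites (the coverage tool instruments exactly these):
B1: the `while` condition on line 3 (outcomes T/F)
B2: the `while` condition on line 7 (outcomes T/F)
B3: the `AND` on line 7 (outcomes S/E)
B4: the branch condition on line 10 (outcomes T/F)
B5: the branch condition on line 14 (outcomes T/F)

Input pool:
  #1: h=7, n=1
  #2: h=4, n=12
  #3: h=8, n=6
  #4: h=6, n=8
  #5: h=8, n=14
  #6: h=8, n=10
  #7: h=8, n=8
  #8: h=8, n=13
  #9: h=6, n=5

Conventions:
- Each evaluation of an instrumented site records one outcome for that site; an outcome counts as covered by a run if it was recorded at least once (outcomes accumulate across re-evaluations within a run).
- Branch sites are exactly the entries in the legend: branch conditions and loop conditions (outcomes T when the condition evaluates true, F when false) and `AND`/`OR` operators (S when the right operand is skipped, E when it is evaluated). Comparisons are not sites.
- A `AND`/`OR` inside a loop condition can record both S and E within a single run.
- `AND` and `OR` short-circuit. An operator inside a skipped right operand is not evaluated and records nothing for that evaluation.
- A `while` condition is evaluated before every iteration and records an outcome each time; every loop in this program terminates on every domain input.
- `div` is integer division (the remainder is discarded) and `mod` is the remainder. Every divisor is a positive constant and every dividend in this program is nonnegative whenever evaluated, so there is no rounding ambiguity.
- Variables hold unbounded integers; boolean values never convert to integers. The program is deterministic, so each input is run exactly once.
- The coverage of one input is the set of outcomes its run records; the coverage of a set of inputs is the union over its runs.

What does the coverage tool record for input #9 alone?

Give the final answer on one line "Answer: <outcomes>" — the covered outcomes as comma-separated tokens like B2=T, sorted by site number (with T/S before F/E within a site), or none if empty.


Simulating input #9 (h=6, n=5) step by step:
  B1->T, B1->F, B3->E, B2->F, B4->F, B5->F
deduplicating events, the covered set is: B1=T, B1=F, B2=F, B3=E, B4=F, B5=F
Answer: B1=T, B1=F, B2=F, B3=E, B4=F, B5=F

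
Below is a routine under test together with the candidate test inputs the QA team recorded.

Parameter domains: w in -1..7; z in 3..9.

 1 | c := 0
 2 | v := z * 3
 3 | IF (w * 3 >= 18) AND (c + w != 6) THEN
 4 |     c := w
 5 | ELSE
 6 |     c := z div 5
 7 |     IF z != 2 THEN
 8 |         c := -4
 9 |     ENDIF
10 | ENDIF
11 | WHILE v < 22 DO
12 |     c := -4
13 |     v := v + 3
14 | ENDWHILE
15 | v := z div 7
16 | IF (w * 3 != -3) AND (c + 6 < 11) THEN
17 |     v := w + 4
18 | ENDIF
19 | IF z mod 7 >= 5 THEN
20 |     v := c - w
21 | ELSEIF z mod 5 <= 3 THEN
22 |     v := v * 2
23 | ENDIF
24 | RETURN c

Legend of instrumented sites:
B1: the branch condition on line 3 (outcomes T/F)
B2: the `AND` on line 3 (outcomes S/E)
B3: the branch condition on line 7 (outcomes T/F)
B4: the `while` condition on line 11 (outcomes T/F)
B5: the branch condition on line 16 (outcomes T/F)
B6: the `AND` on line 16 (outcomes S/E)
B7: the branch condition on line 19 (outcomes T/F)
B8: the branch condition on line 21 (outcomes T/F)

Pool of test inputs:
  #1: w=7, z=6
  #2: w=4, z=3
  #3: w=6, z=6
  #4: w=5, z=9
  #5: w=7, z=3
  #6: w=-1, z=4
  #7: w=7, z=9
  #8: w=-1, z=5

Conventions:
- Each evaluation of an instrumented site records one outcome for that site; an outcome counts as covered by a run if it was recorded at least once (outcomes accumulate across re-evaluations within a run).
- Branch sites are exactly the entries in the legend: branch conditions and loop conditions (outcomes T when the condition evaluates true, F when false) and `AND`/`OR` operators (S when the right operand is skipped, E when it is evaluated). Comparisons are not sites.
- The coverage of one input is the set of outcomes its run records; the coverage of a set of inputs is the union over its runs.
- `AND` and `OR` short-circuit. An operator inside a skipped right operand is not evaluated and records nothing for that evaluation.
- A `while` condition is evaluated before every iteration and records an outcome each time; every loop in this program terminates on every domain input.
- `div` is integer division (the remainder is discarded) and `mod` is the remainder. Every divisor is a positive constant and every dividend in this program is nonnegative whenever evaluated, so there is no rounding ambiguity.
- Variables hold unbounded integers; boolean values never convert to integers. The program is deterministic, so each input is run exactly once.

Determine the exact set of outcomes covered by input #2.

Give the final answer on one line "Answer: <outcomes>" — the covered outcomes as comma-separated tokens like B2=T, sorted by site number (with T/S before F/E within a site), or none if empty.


Event log for input #2 (w=4, z=3):
  B2->S, B1->F, B3->T, B4->T, B4->T, B4->T, B4->T, B4->T, B4->F, B6->E
  B5->T, B7->F, B8->T
collecting distinct outcomes: B1=F, B2=S, B3=T, B4=T, B4=F, B5=T, B6=E, B7=F, B8=T
Answer: B1=F, B2=S, B3=T, B4=T, B4=F, B5=T, B6=E, B7=F, B8=T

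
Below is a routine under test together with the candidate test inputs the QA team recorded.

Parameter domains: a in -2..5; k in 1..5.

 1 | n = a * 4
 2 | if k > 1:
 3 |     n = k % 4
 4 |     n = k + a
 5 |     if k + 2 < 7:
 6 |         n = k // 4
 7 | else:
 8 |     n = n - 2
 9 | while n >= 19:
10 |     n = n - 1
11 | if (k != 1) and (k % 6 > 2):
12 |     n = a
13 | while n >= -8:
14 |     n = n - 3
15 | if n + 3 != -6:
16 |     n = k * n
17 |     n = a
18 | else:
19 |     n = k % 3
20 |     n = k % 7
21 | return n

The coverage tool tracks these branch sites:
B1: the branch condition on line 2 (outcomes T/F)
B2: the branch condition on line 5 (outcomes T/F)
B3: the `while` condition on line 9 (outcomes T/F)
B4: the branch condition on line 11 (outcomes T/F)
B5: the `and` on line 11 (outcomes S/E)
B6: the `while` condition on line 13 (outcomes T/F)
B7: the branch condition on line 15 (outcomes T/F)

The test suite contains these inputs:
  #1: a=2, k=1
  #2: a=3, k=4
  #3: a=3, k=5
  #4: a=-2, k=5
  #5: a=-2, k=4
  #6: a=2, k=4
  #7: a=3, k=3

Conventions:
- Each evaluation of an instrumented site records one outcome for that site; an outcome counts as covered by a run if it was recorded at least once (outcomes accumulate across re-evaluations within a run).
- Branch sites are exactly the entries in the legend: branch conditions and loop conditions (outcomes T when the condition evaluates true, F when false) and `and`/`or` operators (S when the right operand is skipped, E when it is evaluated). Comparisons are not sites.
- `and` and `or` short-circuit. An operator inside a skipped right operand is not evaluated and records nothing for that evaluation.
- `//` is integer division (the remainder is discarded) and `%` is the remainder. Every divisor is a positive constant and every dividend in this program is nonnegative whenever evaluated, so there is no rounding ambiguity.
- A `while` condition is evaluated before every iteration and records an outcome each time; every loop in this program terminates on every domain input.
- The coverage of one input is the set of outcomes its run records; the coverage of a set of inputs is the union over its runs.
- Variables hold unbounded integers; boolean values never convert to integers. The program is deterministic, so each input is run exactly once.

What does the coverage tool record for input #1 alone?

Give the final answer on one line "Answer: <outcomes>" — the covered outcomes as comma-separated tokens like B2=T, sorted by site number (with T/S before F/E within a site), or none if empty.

Running input #1 (a=2, k=1), event by event:
  B1->F, B3->F, B5->S, B4->F, B6->T, B6->T, B6->T, B6->T, B6->T, B6->F
  B7->F
distinct outcomes covered: B1=F, B3=F, B4=F, B5=S, B6=T, B6=F, B7=F

Answer: B1=F, B3=F, B4=F, B5=S, B6=T, B6=F, B7=F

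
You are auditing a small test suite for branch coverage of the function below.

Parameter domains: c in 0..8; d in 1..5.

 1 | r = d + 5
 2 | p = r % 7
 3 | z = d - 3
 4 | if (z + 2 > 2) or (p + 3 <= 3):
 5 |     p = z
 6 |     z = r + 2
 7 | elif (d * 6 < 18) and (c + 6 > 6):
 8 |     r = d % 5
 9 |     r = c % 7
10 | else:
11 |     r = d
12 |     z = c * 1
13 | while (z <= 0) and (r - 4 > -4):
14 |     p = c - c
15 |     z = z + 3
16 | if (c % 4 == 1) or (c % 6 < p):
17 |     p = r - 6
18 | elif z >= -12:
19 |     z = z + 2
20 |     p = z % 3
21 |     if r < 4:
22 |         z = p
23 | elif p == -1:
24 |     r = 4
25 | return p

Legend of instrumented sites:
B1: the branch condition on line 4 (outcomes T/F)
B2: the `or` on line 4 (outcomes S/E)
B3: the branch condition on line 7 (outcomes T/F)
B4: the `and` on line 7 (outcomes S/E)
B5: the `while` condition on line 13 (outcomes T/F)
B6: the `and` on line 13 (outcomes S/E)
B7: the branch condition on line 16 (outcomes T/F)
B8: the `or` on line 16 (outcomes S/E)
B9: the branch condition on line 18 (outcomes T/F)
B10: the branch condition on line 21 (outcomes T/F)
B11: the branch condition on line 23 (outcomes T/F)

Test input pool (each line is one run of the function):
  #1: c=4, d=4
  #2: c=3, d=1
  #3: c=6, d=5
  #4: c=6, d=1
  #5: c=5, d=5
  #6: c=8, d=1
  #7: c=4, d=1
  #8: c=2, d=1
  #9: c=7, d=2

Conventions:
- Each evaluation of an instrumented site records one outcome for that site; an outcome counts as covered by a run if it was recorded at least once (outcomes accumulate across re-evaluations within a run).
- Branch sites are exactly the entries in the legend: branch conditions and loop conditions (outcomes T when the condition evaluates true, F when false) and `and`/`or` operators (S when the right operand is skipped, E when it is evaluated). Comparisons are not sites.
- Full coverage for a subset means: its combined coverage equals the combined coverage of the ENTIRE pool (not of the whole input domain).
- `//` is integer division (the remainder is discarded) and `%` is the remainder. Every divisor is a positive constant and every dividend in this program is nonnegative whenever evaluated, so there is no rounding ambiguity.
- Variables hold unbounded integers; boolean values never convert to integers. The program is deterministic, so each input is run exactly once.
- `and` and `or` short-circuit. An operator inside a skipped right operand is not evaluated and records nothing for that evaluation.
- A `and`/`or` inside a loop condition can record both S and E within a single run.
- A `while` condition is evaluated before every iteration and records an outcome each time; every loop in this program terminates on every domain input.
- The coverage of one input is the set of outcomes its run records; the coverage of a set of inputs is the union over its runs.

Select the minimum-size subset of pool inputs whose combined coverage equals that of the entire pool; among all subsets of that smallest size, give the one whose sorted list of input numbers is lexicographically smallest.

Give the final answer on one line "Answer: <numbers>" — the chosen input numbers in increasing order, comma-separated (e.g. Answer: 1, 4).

input #1, c=4, d=4: events B2->S, B1->T, B6->S, B5->F, B8->E, B7->F, B9->T, B10->F; outcomes B1=T, B2=S, B5=F, B6=S, B7=F, B8=E, B9=T, B10=F
input #2, c=3, d=1: events B2->E, B1->F, B4->E, B3->T, B6->E, B5->T, B6->S, B5->F, B8->E, B7->F, B9->T, B10->T; outcomes B1=F, B2=E, B3=T, B4=E, B5=T, B5=F, B6=S, B6=E, B7=F, B8=E, B9=T, B10=T
input #3, c=6, d=5: events B2->S, B1->T, B6->S, B5->F, B8->E, B7->T; outcomes B1=T, B2=S, B5=F, B6=S, B7=T, B8=E
input #4, c=6, d=1: events B2->E, B1->F, B4->E, B3->T, B6->E, B5->T, B6->S, B5->F, B8->E, B7->F, B9->T, B10->F; outcomes B1=F, B2=E, B3=T, B4=E, B5=T, B5=F, B6=S, B6=E, B7=F, B8=E, B9=T, B10=F
input #5, c=5, d=5: events B2->S, B1->T, B6->S, B5->F, B8->S, B7->T; outcomes B1=T, B2=S, B5=F, B6=S, B7=T, B8=S
input #6, c=8, d=1: events B2->E, B1->F, B4->E, B3->T, B6->E, B5->T, B6->S, B5->F, B8->E, B7->F, B9->T, B10->T; outcomes B1=F, B2=E, B3=T, B4=E, B5=T, B5=F, B6=S, B6=E, B7=F, B8=E, B9=T, B10=T
input #7, c=4, d=1: events B2->E, B1->F, B4->E, B3->T, B6->E, B5->T, B6->S, B5->F, B8->E, B7->F, B9->T, B10->F; outcomes B1=F, B2=E, B3=T, B4=E, B5=T, B5=F, B6=S, B6=E, B7=F, B8=E, B9=T, B10=F
input #8, c=2, d=1: events B2->E, B1->F, B4->E, B3->T, B6->E, B5->T, B6->S, B5->F, B8->E, B7->F, B9->T, B10->T; outcomes B1=F, B2=E, B3=T, B4=E, B5=T, B5=F, B6=S, B6=E, B7=F, B8=E, B9=T, B10=T
input #9, c=7, d=2: events B2->E, B1->T, B6->S, B5->F, B8->E, B7->F, B9->T, B10->F; outcomes B1=T, B2=E, B5=F, B6=S, B7=F, B8=E, B9=T, B10=F
together the pool reaches 17 outcomes: B1=T, B1=F, B2=S, B2=E, B3=T, B4=E, B5=T, B5=F, B6=S, B6=E, B7=T, B7=F, B8=S, B8=E, B9=T, B10=T, B10=F
no size-1 subset reaches all 17 outcomes (best union: 12/17)
no size-2 subset reaches all 17 outcomes (best union: 16/17)
inputs {1, 2, 5} (size 3) cover everything; no size-3 subset with a lexicographically smaller index list covers all 17

Answer: 1, 2, 5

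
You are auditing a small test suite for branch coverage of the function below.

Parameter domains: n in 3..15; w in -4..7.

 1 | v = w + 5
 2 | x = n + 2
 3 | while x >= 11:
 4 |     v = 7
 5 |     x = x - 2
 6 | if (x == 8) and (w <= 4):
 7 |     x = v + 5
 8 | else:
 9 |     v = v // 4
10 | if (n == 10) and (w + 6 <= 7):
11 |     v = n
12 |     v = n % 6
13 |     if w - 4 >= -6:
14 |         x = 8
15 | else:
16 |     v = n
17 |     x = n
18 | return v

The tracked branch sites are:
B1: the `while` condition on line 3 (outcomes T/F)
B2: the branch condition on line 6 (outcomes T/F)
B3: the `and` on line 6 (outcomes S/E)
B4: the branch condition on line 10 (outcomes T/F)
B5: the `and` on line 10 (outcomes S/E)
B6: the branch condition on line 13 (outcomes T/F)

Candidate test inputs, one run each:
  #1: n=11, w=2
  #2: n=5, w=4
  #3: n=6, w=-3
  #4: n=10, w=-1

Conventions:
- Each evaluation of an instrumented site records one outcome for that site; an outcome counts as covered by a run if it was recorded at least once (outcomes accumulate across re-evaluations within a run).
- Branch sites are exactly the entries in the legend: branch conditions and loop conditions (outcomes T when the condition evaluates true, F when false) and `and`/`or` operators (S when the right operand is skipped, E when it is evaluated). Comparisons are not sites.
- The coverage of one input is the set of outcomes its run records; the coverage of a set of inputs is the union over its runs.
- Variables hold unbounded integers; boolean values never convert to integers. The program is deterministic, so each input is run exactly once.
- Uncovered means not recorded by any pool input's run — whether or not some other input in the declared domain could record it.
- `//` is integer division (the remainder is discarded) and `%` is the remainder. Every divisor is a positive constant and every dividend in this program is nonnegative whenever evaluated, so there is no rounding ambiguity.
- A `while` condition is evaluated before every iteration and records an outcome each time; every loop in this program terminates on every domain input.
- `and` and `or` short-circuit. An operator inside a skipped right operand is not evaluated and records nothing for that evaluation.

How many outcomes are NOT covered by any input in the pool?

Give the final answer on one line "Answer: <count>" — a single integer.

#1 (n=11, w=2) -> B1->T, B1->T, B1->F, B3->S, B2->F, B5->S, B4->F; covered: B1=T, B1=F, B2=F, B3=S, B4=F, B5=S
#2 (n=5, w=4) -> B1->F, B3->S, B2->F, B5->S, B4->F; covered: B1=F, B2=F, B3=S, B4=F, B5=S
#3 (n=6, w=-3) -> B1->F, B3->E, B2->T, B5->S, B4->F; covered: B1=F, B2=T, B3=E, B4=F, B5=S
#4 (n=10, w=-1) -> B1->T, B1->F, B3->S, B2->F, B5->E, B4->T, B6->T; covered: B1=T, B1=F, B2=F, B3=S, B4=T, B5=E, B6=T
union over the pool: B1=T, B1=F, B2=T, B2=F, B3=S, B3=E, B4=T, B4=F, B5=S, B5=E, B6=T
uncovered (1 of 12): B6=F

Answer: 1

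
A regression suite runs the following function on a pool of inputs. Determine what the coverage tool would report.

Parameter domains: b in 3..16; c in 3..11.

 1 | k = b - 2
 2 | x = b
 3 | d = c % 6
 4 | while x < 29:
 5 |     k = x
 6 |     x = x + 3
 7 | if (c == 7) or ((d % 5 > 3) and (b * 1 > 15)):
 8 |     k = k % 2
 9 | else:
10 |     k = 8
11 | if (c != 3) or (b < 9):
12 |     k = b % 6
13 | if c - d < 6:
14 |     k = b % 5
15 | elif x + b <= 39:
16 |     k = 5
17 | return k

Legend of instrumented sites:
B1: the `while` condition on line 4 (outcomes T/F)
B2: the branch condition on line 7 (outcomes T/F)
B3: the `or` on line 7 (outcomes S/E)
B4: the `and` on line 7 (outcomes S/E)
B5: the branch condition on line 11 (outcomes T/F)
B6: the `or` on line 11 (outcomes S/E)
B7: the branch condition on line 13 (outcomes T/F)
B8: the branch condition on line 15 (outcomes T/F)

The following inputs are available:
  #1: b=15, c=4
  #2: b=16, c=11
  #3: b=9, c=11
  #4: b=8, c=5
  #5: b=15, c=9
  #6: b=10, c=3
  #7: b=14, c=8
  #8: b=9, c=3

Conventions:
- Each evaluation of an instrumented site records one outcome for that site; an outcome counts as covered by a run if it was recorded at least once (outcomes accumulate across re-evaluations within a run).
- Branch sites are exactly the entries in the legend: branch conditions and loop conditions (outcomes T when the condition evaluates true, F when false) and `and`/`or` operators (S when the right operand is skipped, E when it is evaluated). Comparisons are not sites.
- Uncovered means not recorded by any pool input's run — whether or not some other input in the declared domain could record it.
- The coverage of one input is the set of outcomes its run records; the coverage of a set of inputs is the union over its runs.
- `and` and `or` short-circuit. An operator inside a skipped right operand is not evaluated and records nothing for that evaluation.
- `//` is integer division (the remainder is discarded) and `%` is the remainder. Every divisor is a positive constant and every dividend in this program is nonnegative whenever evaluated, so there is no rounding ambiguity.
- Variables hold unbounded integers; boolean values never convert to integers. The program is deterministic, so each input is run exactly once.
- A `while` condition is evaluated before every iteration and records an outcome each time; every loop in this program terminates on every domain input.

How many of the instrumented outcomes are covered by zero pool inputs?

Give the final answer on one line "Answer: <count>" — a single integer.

#1 (b=15, c=4) -> B1->T, B1->T, B1->T, B1->T, B1->T, B1->F, B3->E, B4->E, B2->F, B6->S, B5->T, B7->T; covered: B1=T, B1=F, B2=F, B3=E, B4=E, B5=T, B6=S, B7=T
#2 (b=16, c=11) -> B1->T, B1->T, B1->T, B1->T, B1->T, B1->F, B3->E, B4->S, B2->F, B6->S, B5->T, B7->F, B8->F; covered: B1=T, B1=F, B2=F, B3=E, B4=S, B5=T, B6=S, B7=F, B8=F
#3 (b=9, c=11) -> B1->T, B1->T, B1->T, B1->T, B1->T, B1->T, B1->T, B1->F, B3->E, B4->S, B2->F, B6->S, B5->T, B7->F, ...; covered: B1=T, B1=F, B2=F, B3=E, B4=S, B5=T, B6=S, B7=F, B8=T
#4 (b=8, c=5) -> B1->T, B1->T, B1->T, B1->T, B1->T, B1->T, B1->T, B1->F, B3->E, B4->S, B2->F, B6->S, B5->T, B7->T; covered: B1=T, B1=F, B2=F, B3=E, B4=S, B5=T, B6=S, B7=T
#5 (b=15, c=9) -> B1->T, B1->T, B1->T, B1->T, B1->T, B1->F, B3->E, B4->S, B2->F, B6->S, B5->T, B7->F, B8->F; covered: B1=T, B1=F, B2=F, B3=E, B4=S, B5=T, B6=S, B7=F, B8=F
#6 (b=10, c=3) -> B1->T, B1->T, B1->T, B1->T, B1->T, B1->T, B1->T, B1->F, B3->E, B4->S, B2->F, B6->E, B5->F, B7->T; covered: B1=T, B1=F, B2=F, B3=E, B4=S, B5=F, B6=E, B7=T
#7 (b=14, c=8) -> B1->T, B1->T, B1->T, B1->T, B1->T, B1->F, B3->E, B4->S, B2->F, B6->S, B5->T, B7->F, B8->F; covered: B1=T, B1=F, B2=F, B3=E, B4=S, B5=T, B6=S, B7=F, B8=F
#8 (b=9, c=3) -> B1->T, B1->T, B1->T, B1->T, B1->T, B1->T, B1->T, B1->F, B3->E, B4->S, B2->F, B6->E, B5->F, B7->T; covered: B1=T, B1=F, B2=F, B3=E, B4=S, B5=F, B6=E, B7=T
union over the pool: B1=T, B1=F, B2=F, B3=E, B4=S, B4=E, B5=T, B5=F, B6=S, B6=E, B7=T, B7=F, B8=T, B8=F
uncovered (2 of 16): B2=T, B3=S

Answer: 2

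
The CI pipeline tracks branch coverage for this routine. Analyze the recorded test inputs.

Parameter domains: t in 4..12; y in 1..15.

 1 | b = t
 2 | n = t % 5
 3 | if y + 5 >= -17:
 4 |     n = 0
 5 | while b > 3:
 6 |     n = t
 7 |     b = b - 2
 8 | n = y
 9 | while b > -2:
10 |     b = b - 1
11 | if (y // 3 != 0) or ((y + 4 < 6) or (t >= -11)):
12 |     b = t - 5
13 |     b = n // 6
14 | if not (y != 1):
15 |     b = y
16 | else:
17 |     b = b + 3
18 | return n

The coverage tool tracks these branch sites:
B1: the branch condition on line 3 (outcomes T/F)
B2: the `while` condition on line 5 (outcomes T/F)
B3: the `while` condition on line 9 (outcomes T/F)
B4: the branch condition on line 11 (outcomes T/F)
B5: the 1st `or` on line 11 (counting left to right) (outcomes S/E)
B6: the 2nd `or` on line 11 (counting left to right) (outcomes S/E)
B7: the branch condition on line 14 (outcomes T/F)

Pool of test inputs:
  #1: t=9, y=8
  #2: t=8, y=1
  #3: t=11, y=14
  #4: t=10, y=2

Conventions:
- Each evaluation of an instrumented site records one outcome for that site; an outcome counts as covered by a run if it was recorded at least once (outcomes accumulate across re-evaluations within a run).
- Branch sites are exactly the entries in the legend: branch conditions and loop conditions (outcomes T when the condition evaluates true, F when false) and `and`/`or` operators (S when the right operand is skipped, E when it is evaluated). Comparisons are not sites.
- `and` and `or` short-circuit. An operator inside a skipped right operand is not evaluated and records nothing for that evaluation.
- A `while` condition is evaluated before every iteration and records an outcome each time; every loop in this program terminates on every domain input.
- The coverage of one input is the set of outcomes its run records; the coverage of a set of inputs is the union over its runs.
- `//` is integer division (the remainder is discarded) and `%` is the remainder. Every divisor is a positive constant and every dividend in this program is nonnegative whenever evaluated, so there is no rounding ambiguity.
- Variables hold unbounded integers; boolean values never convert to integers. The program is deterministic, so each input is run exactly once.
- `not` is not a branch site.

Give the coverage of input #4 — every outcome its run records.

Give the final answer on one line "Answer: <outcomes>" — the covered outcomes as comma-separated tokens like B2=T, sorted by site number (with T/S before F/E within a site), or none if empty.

Event log for input #4 (t=10, y=2):
  B1->T, B2->T, B2->T, B2->T, B2->T, B2->F, B3->T, B3->T, B3->T, B3->T
  B3->F, B5->E, B6->E, B4->T, B7->F
collecting distinct outcomes: B1=T, B2=T, B2=F, B3=T, B3=F, B4=T, B5=E, B6=E, B7=F

Answer: B1=T, B2=T, B2=F, B3=T, B3=F, B4=T, B5=E, B6=E, B7=F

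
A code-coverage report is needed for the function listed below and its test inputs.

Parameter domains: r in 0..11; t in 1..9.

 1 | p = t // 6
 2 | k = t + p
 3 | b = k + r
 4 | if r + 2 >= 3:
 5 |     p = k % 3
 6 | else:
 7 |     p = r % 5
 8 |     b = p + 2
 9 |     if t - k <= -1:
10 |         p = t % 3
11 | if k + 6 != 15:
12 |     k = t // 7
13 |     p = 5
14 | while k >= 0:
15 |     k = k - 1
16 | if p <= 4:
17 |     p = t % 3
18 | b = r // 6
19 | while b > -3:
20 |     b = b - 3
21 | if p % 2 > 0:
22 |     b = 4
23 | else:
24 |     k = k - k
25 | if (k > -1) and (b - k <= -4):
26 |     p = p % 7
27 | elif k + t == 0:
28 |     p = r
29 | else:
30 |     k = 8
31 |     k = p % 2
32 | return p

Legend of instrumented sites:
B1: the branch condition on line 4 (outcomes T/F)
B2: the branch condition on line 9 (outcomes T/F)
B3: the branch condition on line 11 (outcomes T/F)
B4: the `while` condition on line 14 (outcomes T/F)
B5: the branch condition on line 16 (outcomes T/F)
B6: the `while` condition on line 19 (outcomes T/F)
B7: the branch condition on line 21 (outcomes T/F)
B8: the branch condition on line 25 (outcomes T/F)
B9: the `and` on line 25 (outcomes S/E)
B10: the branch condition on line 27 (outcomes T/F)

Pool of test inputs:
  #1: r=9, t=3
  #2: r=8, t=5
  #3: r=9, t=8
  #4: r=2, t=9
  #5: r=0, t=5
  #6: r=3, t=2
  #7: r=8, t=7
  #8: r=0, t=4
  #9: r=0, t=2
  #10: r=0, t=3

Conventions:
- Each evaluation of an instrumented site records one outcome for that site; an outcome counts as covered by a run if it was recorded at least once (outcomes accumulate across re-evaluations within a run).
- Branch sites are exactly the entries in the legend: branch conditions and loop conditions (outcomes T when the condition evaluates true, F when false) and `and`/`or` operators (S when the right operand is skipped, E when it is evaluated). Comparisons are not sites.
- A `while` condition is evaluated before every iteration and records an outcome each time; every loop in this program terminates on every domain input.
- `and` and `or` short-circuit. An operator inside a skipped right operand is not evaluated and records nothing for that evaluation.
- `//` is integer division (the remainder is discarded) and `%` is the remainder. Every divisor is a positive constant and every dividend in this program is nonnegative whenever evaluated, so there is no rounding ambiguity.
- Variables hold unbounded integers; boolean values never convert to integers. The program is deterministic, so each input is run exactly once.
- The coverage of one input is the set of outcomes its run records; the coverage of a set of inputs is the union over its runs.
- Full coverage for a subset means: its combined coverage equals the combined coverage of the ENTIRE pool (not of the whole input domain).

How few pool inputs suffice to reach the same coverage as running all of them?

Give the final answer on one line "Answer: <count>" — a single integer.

test 1 (r=9, t=3) fires B1->T, B3->T, B4->T, B4->F, B5->F, B6->T, B6->T, B6->F, B7->T, B9->S, B8->F, B10->F; hits B1=T, B3=T, B4=T, B4=F, B5=F, B6=T, B6=F, B7=T, B8=F, B9=S, B10=F
test 2 (r=8, t=5) fires B1->T, B3->T, B4->T, B4->F, B5->F, B6->T, B6->T, B6->F, B7->T, B9->S, B8->F, B10->F; hits B1=T, B3=T, B4=T, B4=F, B5=F, B6=T, B6=F, B7=T, B8=F, B9=S, B10=F
test 3 (r=9, t=8) fires B1->T, B3->F, B4->T, B4->T, B4->T, B4->T, B4->T, B4->T, B4->T, B4->T, B4->T, B4->T, B4->F, B5->T, ...; hits B1=T, B3=F, B4=T, B4=F, B5=T, B6=T, B6=F, B7=F, B8=T, B9=E
test 4 (r=2, t=9) fires B1->T, B3->T, B4->T, B4->T, B4->F, B5->F, B6->T, B6->F, B7->T, B9->S, B8->F, B10->F; hits B1=T, B3=T, B4=T, B4=F, B5=F, B6=T, B6=F, B7=T, B8=F, B9=S, B10=F
test 5 (r=0, t=5) fires B1->F, B2->F, B3->T, B4->T, B4->F, B5->F, B6->T, B6->F, B7->T, B9->S, B8->F, B10->F; hits B1=F, B2=F, B3=T, B4=T, B4=F, B5=F, B6=T, B6=F, B7=T, B8=F, B9=S, B10=F
test 6 (r=3, t=2) fires B1->T, B3->T, B4->T, B4->F, B5->F, B6->T, B6->F, B7->T, B9->S, B8->F, B10->F; hits B1=T, B3=T, B4=T, B4=F, B5=F, B6=T, B6=F, B7=T, B8=F, B9=S, B10=F
test 7 (r=8, t=7) fires B1->T, B3->T, B4->T, B4->T, B4->F, B5->F, B6->T, B6->T, B6->F, B7->T, B9->S, B8->F, B10->F; hits B1=T, B3=T, B4=T, B4=F, B5=F, B6=T, B6=F, B7=T, B8=F, B9=S, B10=F
test 8 (r=0, t=4) fires B1->F, B2->F, B3->T, B4->T, B4->F, B5->F, B6->T, B6->F, B7->T, B9->S, B8->F, B10->F; hits B1=F, B2=F, B3=T, B4=T, B4=F, B5=F, B6=T, B6=F, B7=T, B8=F, B9=S, B10=F
test 9 (r=0, t=2) fires B1->F, B2->F, B3->T, B4->T, B4->F, B5->F, B6->T, B6->F, B7->T, B9->S, B8->F, B10->F; hits B1=F, B2=F, B3=T, B4=T, B4=F, B5=F, B6=T, B6=F, B7=T, B8=F, B9=S, B10=F
test 10 (r=0, t=3) fires B1->F, B2->F, B3->T, B4->T, B4->F, B5->F, B6->T, B6->F, B7->T, B9->S, B8->F, B10->F; hits B1=F, B2=F, B3=T, B4=T, B4=F, B5=F, B6=T, B6=F, B7=T, B8=F, B9=S, B10=F
union over all inputs: B1=T, B1=F, B2=F, B3=T, B3=F, B4=T, B4=F, B5=T, B5=F, B6=T, B6=F, B7=T, B7=F, B8=T, B8=F, B9=S, B9=E, B10=F (18 outcomes)
size 1 is not enough: best union over all size-1 subsets is 12/18
at size 2, {3, 5} reaches all 18 outcomes; every lexicographically earlier size-2 subset fails

Answer: 2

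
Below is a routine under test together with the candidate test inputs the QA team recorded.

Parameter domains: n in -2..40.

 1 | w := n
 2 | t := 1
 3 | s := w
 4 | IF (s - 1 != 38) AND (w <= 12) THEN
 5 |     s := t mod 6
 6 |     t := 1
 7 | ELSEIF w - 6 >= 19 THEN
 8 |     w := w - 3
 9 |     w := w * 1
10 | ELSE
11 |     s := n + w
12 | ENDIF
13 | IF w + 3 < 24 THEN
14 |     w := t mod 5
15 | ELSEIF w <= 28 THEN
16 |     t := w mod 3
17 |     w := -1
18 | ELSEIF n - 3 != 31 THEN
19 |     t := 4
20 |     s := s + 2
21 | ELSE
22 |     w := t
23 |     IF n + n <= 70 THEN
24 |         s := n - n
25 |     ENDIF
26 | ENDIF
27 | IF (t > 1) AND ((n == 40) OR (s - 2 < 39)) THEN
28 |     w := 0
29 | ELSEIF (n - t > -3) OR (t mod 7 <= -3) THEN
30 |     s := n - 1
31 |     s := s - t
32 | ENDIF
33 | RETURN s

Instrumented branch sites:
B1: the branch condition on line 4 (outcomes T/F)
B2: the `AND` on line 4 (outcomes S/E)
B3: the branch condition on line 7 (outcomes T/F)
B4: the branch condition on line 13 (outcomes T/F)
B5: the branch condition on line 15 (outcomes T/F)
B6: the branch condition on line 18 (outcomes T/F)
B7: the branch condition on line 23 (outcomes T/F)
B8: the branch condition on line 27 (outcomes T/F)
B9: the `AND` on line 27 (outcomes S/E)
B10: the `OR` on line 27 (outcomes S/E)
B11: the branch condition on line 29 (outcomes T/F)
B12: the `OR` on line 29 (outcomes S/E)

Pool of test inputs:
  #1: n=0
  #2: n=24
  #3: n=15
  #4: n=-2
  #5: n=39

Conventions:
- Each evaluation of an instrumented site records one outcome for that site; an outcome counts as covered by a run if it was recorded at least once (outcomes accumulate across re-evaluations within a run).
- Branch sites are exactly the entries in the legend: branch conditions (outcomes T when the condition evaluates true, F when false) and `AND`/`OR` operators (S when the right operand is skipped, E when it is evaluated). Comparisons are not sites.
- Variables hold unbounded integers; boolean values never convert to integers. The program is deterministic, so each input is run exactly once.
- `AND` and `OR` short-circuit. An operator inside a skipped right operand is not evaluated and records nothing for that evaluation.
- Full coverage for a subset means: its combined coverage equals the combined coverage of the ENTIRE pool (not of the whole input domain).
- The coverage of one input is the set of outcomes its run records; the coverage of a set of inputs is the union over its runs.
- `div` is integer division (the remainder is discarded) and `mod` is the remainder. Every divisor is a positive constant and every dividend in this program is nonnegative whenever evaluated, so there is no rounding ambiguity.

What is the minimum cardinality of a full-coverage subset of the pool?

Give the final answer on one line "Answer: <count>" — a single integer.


test 1 (n=0) fires B2->E, B1->T, B4->T, B9->S, B8->F, B12->S, B11->T; hits B1=T, B2=E, B4=T, B8=F, B9=S, B11=T, B12=S
test 2 (n=24) fires B2->E, B1->F, B3->F, B4->F, B5->T, B9->S, B8->F, B12->S, B11->T; hits B1=F, B2=E, B3=F, B4=F, B5=T, B8=F, B9=S, B11=T, B12=S
test 3 (n=15) fires B2->E, B1->F, B3->F, B4->T, B9->S, B8->F, B12->S, B11->T; hits B1=F, B2=E, B3=F, B4=T, B8=F, B9=S, B11=T, B12=S
test 4 (n=-2) fires B2->E, B1->T, B4->T, B9->S, B8->F, B12->E, B11->F; hits B1=T, B2=E, B4=T, B8=F, B9=S, B11=F, B12=E
test 5 (n=39) fires B2->S, B1->F, B3->T, B4->F, B5->F, B6->T, B9->E, B10->E, B8->F, B12->S, B11->T; hits B1=F, B2=S, B3=T, B4=F, B5=F, B6=T, B8=F, B9=E, B10=E, B11=T, B12=S
union over all inputs: B1=T, B1=F, B2=S, B2=E, B3=T, B3=F, B4=T, B4=F, B5=T, B5=F, B6=T, B8=F, B9=S, B9=E, B10=E, B11=T, B11=F, B12=S, B12=E (19 outcomes)
every size-1 subset falls short of the 19 outcomes (best: 11/19)
every size-2 subset falls short of the 19 outcomes (best: 17/19)
inputs {2, 4, 5} (size 3) cover everything; no size-3 subset with a lexicographically smaller index list covers all 19
Answer: 3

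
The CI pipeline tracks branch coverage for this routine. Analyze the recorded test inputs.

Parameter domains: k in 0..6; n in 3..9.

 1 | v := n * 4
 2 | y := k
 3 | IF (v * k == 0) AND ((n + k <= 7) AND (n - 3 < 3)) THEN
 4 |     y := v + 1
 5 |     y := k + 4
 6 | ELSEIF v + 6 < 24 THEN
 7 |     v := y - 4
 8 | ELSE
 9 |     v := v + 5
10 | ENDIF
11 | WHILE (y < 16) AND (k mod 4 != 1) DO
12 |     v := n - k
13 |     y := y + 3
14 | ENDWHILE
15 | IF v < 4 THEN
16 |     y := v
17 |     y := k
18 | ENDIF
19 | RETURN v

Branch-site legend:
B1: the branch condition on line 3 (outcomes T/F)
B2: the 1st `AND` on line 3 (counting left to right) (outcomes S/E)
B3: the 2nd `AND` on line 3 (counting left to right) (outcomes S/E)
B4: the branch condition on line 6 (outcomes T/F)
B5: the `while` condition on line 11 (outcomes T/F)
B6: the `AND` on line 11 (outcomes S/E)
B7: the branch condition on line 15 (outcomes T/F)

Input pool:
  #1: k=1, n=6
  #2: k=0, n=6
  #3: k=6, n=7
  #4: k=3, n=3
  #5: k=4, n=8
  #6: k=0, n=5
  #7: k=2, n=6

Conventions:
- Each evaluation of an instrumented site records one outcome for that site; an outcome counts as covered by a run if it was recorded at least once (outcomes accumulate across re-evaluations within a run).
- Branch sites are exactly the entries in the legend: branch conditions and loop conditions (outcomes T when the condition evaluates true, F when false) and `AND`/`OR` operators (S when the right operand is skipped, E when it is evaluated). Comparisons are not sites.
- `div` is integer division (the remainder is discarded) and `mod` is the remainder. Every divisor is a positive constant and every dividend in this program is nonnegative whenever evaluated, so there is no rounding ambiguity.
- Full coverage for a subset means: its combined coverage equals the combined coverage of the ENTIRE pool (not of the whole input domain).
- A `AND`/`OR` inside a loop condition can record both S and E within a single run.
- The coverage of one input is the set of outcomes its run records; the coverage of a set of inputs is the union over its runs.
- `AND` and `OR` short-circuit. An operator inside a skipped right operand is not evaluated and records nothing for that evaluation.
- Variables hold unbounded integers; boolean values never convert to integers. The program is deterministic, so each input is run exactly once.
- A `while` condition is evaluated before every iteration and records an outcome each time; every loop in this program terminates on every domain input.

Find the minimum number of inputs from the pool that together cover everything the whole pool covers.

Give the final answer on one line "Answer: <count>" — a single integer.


test 1 (k=1, n=6) fires B2->S, B1->F, B4->F, B6->E, B5->F, B7->F; hits B1=F, B2=S, B4=F, B5=F, B6=E, B7=F
test 2 (k=0, n=6) fires B2->E, B3->E, B1->F, B4->F, B6->E, B5->T, B6->E, B5->T, B6->E, B5->T, B6->E, B5->T, B6->E, B5->T, ...; hits B1=F, B2=E, B3=E, B4=F, B5=T, B5=F, B6=S, B6=E, B7=F
test 3 (k=6, n=7) fires B2->S, B1->F, B4->F, B6->E, B5->T, B6->E, B5->T, B6->E, B5->T, B6->E, B5->T, B6->S, B5->F, B7->T; hits B1=F, B2=S, B4=F, B5=T, B5=F, B6=S, B6=E, B7=T
test 4 (k=3, n=3) fires B2->S, B1->F, B4->T, B6->E, B5->T, B6->E, B5->T, B6->E, B5->T, B6->E, B5->T, B6->E, B5->T, B6->S, ...; hits B1=F, B2=S, B4=T, B5=T, B5=F, B6=S, B6=E, B7=T
test 5 (k=4, n=8) fires B2->S, B1->F, B4->F, B6->E, B5->T, B6->E, B5->T, B6->E, B5->T, B6->E, B5->T, B6->S, B5->F, B7->F; hits B1=F, B2=S, B4=F, B5=T, B5=F, B6=S, B6=E, B7=F
test 6 (k=0, n=5) fires B2->E, B3->E, B1->T, B6->E, B5->T, B6->E, B5->T, B6->E, B5->T, B6->E, B5->T, B6->S, B5->F, B7->F; hits B1=T, B2=E, B3=E, B5=T, B5=F, B6=S, B6=E, B7=F
test 7 (k=2, n=6) fires B2->S, B1->F, B4->F, B6->E, B5->T, B6->E, B5->T, B6->E, B5->T, B6->E, B5->T, B6->E, B5->T, B6->S, ...; hits B1=F, B2=S, B4=F, B5=T, B5=F, B6=S, B6=E, B7=F
pool-wide coverage (13 outcomes): B1=T, B1=F, B2=S, B2=E, B3=E, B4=T, B4=F, B5=T, B5=F, B6=S, B6=E, B7=T, B7=F
every size-1 subset falls short of the 13 outcomes (best: 9/13)
every size-2 subset falls short of the 13 outcomes (best: 12/13)
the canonical winner is {1, 4, 6}: size 3, full 13-outcome coverage, earliest index list among size-3 covers
Answer: 3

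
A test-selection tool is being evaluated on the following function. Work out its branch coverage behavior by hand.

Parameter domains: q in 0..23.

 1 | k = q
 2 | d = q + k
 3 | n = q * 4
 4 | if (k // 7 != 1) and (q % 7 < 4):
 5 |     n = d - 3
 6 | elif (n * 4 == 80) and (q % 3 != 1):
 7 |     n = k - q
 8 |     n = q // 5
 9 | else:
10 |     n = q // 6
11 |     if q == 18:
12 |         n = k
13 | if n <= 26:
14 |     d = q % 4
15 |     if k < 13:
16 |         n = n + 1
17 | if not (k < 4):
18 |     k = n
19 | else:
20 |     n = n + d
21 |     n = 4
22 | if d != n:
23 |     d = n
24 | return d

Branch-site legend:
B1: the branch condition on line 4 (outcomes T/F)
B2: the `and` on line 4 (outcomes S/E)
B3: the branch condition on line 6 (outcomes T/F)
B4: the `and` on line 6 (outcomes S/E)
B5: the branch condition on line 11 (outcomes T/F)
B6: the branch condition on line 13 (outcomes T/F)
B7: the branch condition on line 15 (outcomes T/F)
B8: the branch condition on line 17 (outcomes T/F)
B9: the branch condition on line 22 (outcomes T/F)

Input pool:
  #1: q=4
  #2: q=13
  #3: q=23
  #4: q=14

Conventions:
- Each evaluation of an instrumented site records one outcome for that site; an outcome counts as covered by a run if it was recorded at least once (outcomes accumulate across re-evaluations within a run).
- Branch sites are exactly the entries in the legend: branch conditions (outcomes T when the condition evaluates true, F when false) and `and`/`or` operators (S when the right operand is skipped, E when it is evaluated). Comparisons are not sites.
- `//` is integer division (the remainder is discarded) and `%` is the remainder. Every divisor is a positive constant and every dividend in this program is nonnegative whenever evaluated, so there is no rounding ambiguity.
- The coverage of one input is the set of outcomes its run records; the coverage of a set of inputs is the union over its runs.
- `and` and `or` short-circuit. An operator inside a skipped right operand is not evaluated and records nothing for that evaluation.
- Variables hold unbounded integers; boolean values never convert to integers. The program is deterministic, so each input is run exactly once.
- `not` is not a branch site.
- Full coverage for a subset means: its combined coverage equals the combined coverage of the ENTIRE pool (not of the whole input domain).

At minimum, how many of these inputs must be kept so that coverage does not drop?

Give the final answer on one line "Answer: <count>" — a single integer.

input #1, q=4: outcomes B1=F, B2=E, B3=F, B4=S, B5=F, B6=T, B7=T, B8=T, B9=T
input #2, q=13: outcomes B1=F, B2=S, B3=F, B4=S, B5=F, B6=T, B7=F, B8=T, B9=T
input #3, q=23: outcomes B1=T, B2=E, B6=F, B8=T, B9=T
input #4, q=14: outcomes B1=T, B2=E, B6=T, B7=F, B8=T, B9=T
pool-wide coverage (13 outcomes): B1=T, B1=F, B2=S, B2=E, B3=F, B4=S, B5=F, B6=T, B6=F, B7=T, B7=F, B8=T, B9=T
size 1 is not enough: best union over all size-1 subsets is 9/13
size 2 is not enough: best union over all size-2 subsets is 12/13
inputs {1, 2, 3} (size 3) cover everything; no size-3 subset with a lexicographically smaller index list covers all 13

Answer: 3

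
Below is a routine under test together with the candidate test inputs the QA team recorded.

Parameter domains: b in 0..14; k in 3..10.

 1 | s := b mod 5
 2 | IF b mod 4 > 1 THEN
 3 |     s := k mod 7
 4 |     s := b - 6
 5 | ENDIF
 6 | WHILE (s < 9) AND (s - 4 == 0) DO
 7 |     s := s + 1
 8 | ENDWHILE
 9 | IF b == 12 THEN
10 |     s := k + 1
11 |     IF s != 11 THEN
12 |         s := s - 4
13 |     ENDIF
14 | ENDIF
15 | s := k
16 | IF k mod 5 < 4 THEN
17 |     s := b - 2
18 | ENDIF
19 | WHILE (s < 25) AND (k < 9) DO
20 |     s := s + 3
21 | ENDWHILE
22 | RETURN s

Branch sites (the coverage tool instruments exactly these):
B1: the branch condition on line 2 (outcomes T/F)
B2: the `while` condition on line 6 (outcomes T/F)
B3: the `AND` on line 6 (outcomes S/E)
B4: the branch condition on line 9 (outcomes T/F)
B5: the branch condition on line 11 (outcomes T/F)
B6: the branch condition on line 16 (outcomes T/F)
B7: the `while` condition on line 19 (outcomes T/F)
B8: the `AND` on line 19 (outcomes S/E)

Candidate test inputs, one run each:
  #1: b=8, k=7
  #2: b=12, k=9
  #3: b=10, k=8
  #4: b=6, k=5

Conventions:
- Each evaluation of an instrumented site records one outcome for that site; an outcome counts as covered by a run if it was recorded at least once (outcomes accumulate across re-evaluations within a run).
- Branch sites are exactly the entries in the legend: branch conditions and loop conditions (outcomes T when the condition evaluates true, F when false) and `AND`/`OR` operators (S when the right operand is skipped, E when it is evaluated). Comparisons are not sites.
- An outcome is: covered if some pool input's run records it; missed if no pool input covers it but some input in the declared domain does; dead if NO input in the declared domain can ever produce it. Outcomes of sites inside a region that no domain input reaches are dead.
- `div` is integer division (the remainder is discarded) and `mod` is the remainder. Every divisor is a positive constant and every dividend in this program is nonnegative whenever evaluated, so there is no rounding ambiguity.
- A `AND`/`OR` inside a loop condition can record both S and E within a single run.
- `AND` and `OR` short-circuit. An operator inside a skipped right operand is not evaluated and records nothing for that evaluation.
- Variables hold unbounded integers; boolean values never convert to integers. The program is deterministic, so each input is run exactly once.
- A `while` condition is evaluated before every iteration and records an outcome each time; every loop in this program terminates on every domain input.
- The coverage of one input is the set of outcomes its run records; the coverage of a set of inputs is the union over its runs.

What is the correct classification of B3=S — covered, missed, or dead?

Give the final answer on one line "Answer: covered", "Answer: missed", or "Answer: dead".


no pool input records B3=S
checking all 120 inputs in the declared domain: B3=S is never recorded -> dead
Answer: dead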